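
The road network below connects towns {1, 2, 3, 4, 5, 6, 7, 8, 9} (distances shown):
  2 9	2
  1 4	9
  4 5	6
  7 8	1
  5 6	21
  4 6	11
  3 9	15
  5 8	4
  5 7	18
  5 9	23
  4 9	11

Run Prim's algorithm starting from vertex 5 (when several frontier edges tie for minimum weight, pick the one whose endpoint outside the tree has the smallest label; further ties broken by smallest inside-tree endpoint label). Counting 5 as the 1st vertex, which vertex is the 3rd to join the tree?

7

Prim, starting at 5.
Step 1: cheapest edge leaving the tree is 5 8 (4); add 8.
Step 2: cheapest edge leaving the tree is 7 8 (1); add 7.
Step 3: cheapest edge leaving the tree is 4 5 (6); add 4.
Step 4: cheapest edge leaving the tree is 1 4 (9); add 1.
Step 5: cheapest edge leaving the tree is 4 6 (11); add 6.
Step 6: cheapest edge leaving the tree is 4 9 (11); add 9.
Step 7: cheapest edge leaving the tree is 2 9 (2); add 2.
Step 8: cheapest edge leaving the tree is 3 9 (15); add 3.
Vertex order: 5, 8, 7, 4, 1, 6, 9, 2, 3. The 3rd vertex is 7.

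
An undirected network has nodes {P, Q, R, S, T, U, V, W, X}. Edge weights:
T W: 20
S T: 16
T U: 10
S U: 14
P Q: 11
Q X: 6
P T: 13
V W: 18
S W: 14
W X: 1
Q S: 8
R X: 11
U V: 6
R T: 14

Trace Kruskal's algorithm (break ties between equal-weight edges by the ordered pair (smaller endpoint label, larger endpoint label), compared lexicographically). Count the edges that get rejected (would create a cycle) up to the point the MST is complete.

0

Sort edges by weight, then run Kruskal:
W X (1): add — endpoints in different components.
Q X (6): add — endpoints in different components.
U V (6): add — endpoints in different components.
Q S (8): add — endpoints in different components.
T U (10): add — endpoints in different components.
P Q (11): add — endpoints in different components.
R X (11): add — endpoints in different components.
P T (13): add — endpoints in different components.
Edges rejected before the tree was complete: 0.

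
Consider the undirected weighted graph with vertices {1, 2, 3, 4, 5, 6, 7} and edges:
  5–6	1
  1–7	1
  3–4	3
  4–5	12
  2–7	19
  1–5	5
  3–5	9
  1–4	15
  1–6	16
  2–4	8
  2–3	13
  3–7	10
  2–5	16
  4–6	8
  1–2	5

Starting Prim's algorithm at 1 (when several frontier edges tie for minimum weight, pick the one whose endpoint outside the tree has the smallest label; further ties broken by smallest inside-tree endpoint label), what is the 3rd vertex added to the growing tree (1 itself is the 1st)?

2

Grow the tree from 1 using Prim:
Step 1: cheapest edge leaving the tree is 1–7 (1); add 7.
Step 2: cheapest edge leaving the tree is 1–2 (5); add 2.
Step 3: cheapest edge leaving the tree is 1–5 (5); add 5.
Step 4: cheapest edge leaving the tree is 5–6 (1); add 6.
Step 5: cheapest edge leaving the tree is 2–4 (8); add 4.
Step 6: cheapest edge leaving the tree is 3–4 (3); add 3.
Vertex order: 1, 7, 2, 5, 6, 4, 3. The 3rd vertex is 2.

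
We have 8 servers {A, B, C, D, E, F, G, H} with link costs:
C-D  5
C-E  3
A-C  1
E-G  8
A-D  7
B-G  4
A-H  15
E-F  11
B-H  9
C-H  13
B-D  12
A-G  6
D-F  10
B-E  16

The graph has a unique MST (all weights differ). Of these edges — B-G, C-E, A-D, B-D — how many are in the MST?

2

Kruskal: consider edges lightest-first.
A-C (1): add — endpoints in different components.
C-E (3): add — endpoints in different components.
B-G (4): add — endpoints in different components.
C-D (5): add — endpoints in different components.
A-G (6): add — endpoints in different components.
A-D (7): skip — A and D already connected.
E-G (8): skip — E and G already connected.
B-H (9): add — endpoints in different components.
D-F (10): add — endpoints in different components.
MST edge set: {A-C, C-E, B-G, C-D, A-G, B-H, D-F}.
Of the listed edges, {B-G, C-E} are in the MST → 2.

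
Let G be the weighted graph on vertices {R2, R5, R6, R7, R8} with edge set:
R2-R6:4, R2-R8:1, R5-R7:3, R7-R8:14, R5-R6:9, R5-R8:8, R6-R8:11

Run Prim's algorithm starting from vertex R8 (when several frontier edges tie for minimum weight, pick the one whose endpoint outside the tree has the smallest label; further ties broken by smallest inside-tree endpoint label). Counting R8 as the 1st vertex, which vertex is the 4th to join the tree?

R5

Grow the tree from R8 using Prim:
Step 1: frontier [R2-R8 1, R5-R8 8, R6-R8 11, R7-R8 14] → take R2-R8 (1); add R2.
Step 2: frontier [R2-R6 4, R5-R8 8, R6-R8 11, R7-R8 14] → take R2-R6 (4); add R6.
Step 3: frontier [R5-R6 9, R5-R8 8, R7-R8 14] → take R5-R8 (8); add R5.
Step 4: frontier [R5-R7 3, R7-R8 14] → take R5-R7 (3); add R7.
Vertex order: R8, R2, R6, R5, R7. The 4th vertex is R5.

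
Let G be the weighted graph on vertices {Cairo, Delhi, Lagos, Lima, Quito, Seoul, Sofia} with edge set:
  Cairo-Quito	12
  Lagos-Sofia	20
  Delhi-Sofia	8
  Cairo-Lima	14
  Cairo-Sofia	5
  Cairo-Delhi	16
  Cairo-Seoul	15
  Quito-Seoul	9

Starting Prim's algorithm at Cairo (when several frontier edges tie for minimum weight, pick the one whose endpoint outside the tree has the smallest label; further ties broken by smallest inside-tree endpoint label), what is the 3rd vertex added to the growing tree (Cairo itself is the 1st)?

Delhi

Grow the tree from Cairo using Prim:
Step 1: frontier [Cairo-Sofia 5, Cairo-Quito 12, Cairo-Lima 14, Cairo-Seoul 15, Cairo-Delhi 16] → take Cairo-Sofia (5); add Sofia.
Step 2: frontier [Cairo-Quito 12, Cairo-Lima 14, Cairo-Seoul 15, Cairo-Delhi 16, Delhi-Sofia 8, Lagos-Sofia 20] → take Delhi-Sofia (8); add Delhi.
Step 3: frontier [Cairo-Quito 12, Cairo-Lima 14, Cairo-Seoul 15, Lagos-Sofia 20] → take Cairo-Quito (12); add Quito.
Step 4: frontier [Cairo-Lima 14, Cairo-Seoul 15, Quito-Seoul 9, Lagos-Sofia 20] → take Quito-Seoul (9); add Seoul.
Step 5: frontier [Cairo-Lima 14, Lagos-Sofia 20] → take Cairo-Lima (14); add Lima.
Step 6: frontier [Lagos-Sofia 20] → take Lagos-Sofia (20); add Lagos.
Vertex order: Cairo, Sofia, Delhi, Quito, Seoul, Lima, Lagos. The 3rd vertex is Delhi.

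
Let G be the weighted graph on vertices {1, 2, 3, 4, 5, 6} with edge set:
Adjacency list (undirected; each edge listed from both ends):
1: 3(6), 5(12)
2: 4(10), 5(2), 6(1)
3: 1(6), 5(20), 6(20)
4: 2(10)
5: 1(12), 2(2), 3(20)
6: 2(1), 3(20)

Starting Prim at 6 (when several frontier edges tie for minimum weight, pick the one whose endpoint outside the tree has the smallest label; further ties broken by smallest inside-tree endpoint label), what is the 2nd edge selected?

Grow the tree from 6 using Prim:
Step 1: cheapest edge leaving the tree is 2 6 (1); add 2.
Step 2: cheapest edge leaving the tree is 2 5 (2); add 5.
Step 3: cheapest edge leaving the tree is 2 4 (10); add 4.
Step 4: cheapest edge leaving the tree is 1 5 (12); add 1.
Step 5: cheapest edge leaving the tree is 1 3 (6); add 3.
The 2nd edge added is 2 5.

2-5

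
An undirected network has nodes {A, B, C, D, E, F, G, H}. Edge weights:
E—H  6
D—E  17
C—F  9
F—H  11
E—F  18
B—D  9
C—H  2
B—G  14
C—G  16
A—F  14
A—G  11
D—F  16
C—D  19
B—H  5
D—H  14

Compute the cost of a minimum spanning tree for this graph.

56

Prim's algorithm from D:
Step 1: cheapest edge leaving the tree is B—D (9); add B.
Step 2: cheapest edge leaving the tree is B—H (5); add H.
Step 3: cheapest edge leaving the tree is C—H (2); add C.
Step 4: cheapest edge leaving the tree is E—H (6); add E.
Step 5: cheapest edge leaving the tree is C—F (9); add F.
Step 6: cheapest edge leaving the tree is A—F (14); add A.
Step 7: cheapest edge leaving the tree is A—G (11); add G.
MST edges: B—D, B—H, C—H, E—H, C—F, A—F, A—G; total weight 9+5+2+6+9+14+11 = 56.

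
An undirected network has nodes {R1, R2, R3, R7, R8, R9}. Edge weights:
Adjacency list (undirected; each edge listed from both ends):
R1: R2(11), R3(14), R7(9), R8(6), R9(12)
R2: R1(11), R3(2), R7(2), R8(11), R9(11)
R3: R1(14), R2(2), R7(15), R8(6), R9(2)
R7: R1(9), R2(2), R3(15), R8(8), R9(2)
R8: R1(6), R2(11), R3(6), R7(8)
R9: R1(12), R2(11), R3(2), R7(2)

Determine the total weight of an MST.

Kruskal: consider edges lightest-first.
R2-R3 (2): add. Components now {R8} {R7} {R1} {R9} {R2,R3}
R2-R7 (2): add. Components now {R8} {R2,R3,R7} {R1} {R9}
R3-R9 (2): add. Components now {R8} {R2,R3,R7,R9} {R1}
R7-R9 (2): skip — R7 and R9 already connected.
R1-R8 (6): add. Components now {R1,R8} {R2,R3,R7,R9}
R3-R8 (6): add. Components now {R1,R2,R3,R7,R8,R9}
MST edges: R2-R3, R2-R7, R3-R9, R1-R8, R3-R8; total weight 2+2+2+6+6 = 18.

18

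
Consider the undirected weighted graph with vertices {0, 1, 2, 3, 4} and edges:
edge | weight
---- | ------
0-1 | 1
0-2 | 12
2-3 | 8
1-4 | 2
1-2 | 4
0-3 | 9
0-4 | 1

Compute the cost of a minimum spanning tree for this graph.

Kruskal's algorithm — process edges by increasing weight (ties by edge label):
0-1 (1): add. Components now {0,1} {2} {3} {4}
0-4 (1): add. Components now {0,1,4} {2} {3}
1-4 (2): skip — 1 and 4 already connected.
1-2 (4): add. Components now {0,1,2,4} {3}
2-3 (8): add. Components now {0,1,2,3,4}
MST edges: 0-1, 0-4, 1-2, 2-3; total weight 1+1+4+8 = 14.

14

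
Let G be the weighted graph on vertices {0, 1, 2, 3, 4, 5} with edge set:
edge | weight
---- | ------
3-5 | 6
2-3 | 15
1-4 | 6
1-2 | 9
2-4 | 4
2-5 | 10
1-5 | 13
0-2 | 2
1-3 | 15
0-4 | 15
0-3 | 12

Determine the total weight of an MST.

28

Sort edges by weight, then run Kruskal:
0-2 (2): add — endpoints in different components.
2-4 (4): add — endpoints in different components.
1-4 (6): add — endpoints in different components.
3-5 (6): add — endpoints in different components.
1-2 (9): skip — 1 and 2 already connected.
2-5 (10): add — endpoints in different components.
MST edges: 0-2, 2-4, 1-4, 3-5, 2-5; total weight 2+4+6+6+10 = 28.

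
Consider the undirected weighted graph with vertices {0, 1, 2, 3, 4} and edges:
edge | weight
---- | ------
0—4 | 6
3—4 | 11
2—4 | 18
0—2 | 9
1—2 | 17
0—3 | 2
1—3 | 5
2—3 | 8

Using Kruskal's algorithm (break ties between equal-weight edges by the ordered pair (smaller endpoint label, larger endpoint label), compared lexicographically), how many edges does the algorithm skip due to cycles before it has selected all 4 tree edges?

0

Kruskal's algorithm — process edges by increasing weight (ties by edge label):
0—3 (2): add — endpoints in different components.
1—3 (5): add — endpoints in different components.
0—4 (6): add — endpoints in different components.
2—3 (8): add — endpoints in different components.
Edges rejected before the tree was complete: 0.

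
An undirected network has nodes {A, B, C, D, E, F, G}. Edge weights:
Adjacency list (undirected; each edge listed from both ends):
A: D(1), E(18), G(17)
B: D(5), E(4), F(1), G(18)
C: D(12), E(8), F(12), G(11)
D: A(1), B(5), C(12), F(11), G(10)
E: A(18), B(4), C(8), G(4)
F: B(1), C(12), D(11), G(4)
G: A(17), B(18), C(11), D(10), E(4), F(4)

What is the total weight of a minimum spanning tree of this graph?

23

Kruskal: consider edges lightest-first.
A D (1): add — endpoints in different components.
B F (1): add — endpoints in different components.
B E (4): add — endpoints in different components.
E G (4): add — endpoints in different components.
F G (4): skip — F and G already connected.
B D (5): add — endpoints in different components.
C E (8): add — endpoints in different components.
MST edges: A D, B F, B E, E G, B D, C E; total weight 1+1+4+4+5+8 = 23.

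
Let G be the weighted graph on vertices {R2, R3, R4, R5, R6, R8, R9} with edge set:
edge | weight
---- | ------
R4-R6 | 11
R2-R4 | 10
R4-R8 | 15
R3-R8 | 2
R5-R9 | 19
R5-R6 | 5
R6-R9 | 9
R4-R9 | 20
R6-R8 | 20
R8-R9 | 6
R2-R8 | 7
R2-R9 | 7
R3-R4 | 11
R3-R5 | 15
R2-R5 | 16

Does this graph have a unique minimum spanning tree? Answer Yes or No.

Kruskal: consider edges lightest-first.
R3-R8 (2): add — endpoints in different components.
R5-R6 (5): add — endpoints in different components.
R8-R9 (6): add — endpoints in different components.
R2-R8 (7): add — endpoints in different components.
R2-R9 (7): skip — R2 and R9 already connected.
R6-R9 (9): add — endpoints in different components.
R2-R4 (10): add — endpoints in different components.
Non-tree edge R2-R9 has weight 7, equal to the heaviest edge on its tree cycle — swapping gives another MST of the same weight. Not unique.

No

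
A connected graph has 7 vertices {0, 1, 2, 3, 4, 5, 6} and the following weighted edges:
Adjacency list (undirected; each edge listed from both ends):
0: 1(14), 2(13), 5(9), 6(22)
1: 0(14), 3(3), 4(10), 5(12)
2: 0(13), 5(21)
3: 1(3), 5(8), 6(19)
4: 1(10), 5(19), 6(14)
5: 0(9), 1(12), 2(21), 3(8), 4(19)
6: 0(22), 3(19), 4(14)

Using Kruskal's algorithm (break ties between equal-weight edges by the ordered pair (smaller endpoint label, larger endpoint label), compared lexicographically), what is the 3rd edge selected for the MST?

0-5

Kruskal: consider edges lightest-first.
1 3 (3): add — endpoints in different components.
3 5 (8): add — endpoints in different components.
0 5 (9): add — endpoints in different components.
1 4 (10): add — endpoints in different components.
1 5 (12): skip — 1 and 5 already connected.
0 2 (13): add — endpoints in different components.
0 1 (14): skip — 0 and 1 already connected.
4 6 (14): add — endpoints in different components.
The 3rd edge added is 0 5.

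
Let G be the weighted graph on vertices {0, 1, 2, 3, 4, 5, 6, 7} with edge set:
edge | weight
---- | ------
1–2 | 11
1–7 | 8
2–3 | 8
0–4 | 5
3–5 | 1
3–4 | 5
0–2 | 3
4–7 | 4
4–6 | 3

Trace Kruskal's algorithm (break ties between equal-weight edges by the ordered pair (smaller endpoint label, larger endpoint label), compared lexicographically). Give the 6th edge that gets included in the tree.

Kruskal's algorithm — process edges by increasing weight (ties by edge label):
3–5 (1): add — endpoints in different components.
0–2 (3): add — endpoints in different components.
4–6 (3): add — endpoints in different components.
4–7 (4): add — endpoints in different components.
0–4 (5): add — endpoints in different components.
3–4 (5): add — endpoints in different components.
1–7 (8): add — endpoints in different components.
The 6th edge added is 3–4.

3-4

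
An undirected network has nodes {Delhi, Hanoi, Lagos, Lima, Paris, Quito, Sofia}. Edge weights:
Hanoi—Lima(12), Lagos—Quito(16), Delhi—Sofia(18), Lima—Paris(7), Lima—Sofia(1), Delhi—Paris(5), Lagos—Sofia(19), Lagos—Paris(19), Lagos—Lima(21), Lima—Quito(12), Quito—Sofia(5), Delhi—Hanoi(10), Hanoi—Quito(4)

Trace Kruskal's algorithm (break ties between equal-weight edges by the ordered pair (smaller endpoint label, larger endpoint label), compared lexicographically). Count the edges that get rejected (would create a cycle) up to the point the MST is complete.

Kruskal's algorithm — process edges by increasing weight (ties by edge label):
Lima—Sofia (1): add. Components now {Quito} {Hanoi} {Paris} {Delhi} {Lagos} {Lima,Sofia}
Hanoi—Quito (4): add. Components now {Hanoi,Quito} {Paris} {Delhi} {Lagos} {Lima,Sofia}
Delhi—Paris (5): add. Components now {Hanoi,Quito} {Delhi,Paris} {Lagos} {Lima,Sofia}
Quito—Sofia (5): add. Components now {Hanoi,Lima,Quito,Sofia} {Delhi,Paris} {Lagos}
Lima—Paris (7): add. Components now {Delhi,Hanoi,Lima,Paris,Quito,Sofia} {Lagos}
Delhi—Hanoi (10): skip — Hanoi and Delhi already connected.
Hanoi—Lima (12): skip — Hanoi and Lima already connected.
Lima—Quito (12): skip — Quito and Lima already connected.
Lagos—Quito (16): add. Components now {Delhi,Hanoi,Lagos,Lima,Paris,Quito,Sofia}
Edges rejected before the tree was complete: 3.

3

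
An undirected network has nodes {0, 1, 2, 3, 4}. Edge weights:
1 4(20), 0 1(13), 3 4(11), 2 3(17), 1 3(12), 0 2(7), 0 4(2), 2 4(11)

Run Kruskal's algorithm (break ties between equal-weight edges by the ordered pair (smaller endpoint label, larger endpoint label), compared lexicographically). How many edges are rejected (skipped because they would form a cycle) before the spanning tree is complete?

Kruskal's algorithm — process edges by increasing weight (ties by edge label):
0 4 (2): add — endpoints in different components.
0 2 (7): add — endpoints in different components.
2 4 (11): skip — 2 and 4 already connected.
3 4 (11): add — endpoints in different components.
1 3 (12): add — endpoints in different components.
Edges rejected before the tree was complete: 1.

1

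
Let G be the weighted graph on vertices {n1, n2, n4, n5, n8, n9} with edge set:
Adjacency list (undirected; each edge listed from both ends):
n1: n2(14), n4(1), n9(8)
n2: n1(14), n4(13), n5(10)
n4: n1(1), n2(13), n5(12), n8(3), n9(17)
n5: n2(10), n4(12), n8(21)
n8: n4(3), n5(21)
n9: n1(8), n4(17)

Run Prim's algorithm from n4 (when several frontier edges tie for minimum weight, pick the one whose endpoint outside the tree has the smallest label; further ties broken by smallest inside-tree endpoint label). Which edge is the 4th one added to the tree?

n4-n5

Prim, starting at n4.
Step 1: cheapest edge leaving the tree is n1-n4 (1); add n1.
Step 2: cheapest edge leaving the tree is n4-n8 (3); add n8.
Step 3: cheapest edge leaving the tree is n1-n9 (8); add n9.
Step 4: cheapest edge leaving the tree is n4-n5 (12); add n5.
Step 5: cheapest edge leaving the tree is n2-n5 (10); add n2.
The 4th edge added is n4-n5.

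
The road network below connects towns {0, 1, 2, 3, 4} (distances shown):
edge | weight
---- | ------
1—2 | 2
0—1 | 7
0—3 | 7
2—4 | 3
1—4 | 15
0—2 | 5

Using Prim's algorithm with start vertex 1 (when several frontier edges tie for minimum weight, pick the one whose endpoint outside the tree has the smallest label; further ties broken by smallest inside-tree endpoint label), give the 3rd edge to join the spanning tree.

0-2

Prim's algorithm from 1:
Step 1: frontier [1—2 2, 0—1 7, 1—4 15] → take 1—2 (2); add 2.
Step 2: frontier [0—1 7, 1—4 15, 2—4 3, 0—2 5] → take 2—4 (3); add 4.
Step 3: frontier [0—1 7, 0—2 5] → take 0—2 (5); add 0.
Step 4: frontier [0—3 7] → take 0—3 (7); add 3.
The 3rd edge added is 0—2.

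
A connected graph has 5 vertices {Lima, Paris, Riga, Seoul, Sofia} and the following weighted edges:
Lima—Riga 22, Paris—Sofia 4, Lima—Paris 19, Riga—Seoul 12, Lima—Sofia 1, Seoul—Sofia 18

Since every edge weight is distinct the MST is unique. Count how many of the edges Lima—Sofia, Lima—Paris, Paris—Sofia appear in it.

Kruskal's algorithm — process edges by increasing weight (ties by edge label):
Lima—Sofia (1): add. Components now {Seoul} {Lima,Sofia} {Paris} {Riga}
Paris—Sofia (4): add. Components now {Seoul} {Lima,Paris,Sofia} {Riga}
Riga—Seoul (12): add. Components now {Riga,Seoul} {Lima,Paris,Sofia}
Seoul—Sofia (18): add. Components now {Lima,Paris,Riga,Seoul,Sofia}
MST edge set: {Lima—Sofia, Paris—Sofia, Riga—Seoul, Seoul—Sofia}.
Of the listed edges, {Lima—Sofia, Paris—Sofia} are in the MST → 2.

2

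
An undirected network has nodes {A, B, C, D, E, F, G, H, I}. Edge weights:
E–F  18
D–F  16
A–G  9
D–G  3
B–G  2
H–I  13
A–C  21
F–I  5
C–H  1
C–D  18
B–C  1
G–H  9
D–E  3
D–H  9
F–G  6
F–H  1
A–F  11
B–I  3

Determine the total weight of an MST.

23

Kruskal: consider edges lightest-first.
B–C (1): add — endpoints in different components.
C–H (1): add — endpoints in different components.
F–H (1): add — endpoints in different components.
B–G (2): add — endpoints in different components.
B–I (3): add — endpoints in different components.
D–E (3): add — endpoints in different components.
D–G (3): add — endpoints in different components.
F–I (5): skip — F and I already connected.
F–G (6): skip — F and G already connected.
A–G (9): add — endpoints in different components.
MST edges: B–C, C–H, F–H, B–G, B–I, D–E, D–G, A–G; total weight 1+1+1+2+3+3+3+9 = 23.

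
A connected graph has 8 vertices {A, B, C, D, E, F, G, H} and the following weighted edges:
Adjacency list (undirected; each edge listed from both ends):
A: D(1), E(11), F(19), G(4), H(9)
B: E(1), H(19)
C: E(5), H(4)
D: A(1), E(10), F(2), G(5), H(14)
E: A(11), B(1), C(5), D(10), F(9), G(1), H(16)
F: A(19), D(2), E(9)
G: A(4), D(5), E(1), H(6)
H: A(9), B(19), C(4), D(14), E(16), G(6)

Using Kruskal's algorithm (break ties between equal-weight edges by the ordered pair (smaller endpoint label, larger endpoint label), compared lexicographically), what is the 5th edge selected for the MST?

A-G

Kruskal's algorithm — process edges by increasing weight (ties by edge label):
A—D (1): add — endpoints in different components.
B—E (1): add — endpoints in different components.
E—G (1): add — endpoints in different components.
D—F (2): add — endpoints in different components.
A—G (4): add — endpoints in different components.
C—H (4): add — endpoints in different components.
C—E (5): add — endpoints in different components.
The 5th edge added is A—G.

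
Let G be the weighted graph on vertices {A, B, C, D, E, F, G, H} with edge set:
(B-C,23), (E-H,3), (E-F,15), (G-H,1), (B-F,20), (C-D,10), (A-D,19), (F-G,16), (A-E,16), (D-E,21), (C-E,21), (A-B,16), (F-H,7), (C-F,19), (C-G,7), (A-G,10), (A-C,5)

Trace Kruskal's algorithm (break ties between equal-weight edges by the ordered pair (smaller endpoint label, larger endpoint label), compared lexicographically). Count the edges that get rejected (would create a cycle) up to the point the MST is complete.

2

Sort edges by weight, then run Kruskal:
G-H (1): add — endpoints in different components.
E-H (3): add — endpoints in different components.
A-C (5): add — endpoints in different components.
C-G (7): add — endpoints in different components.
F-H (7): add — endpoints in different components.
A-G (10): skip — A and G already connected.
C-D (10): add — endpoints in different components.
E-F (15): skip — E and F already connected.
A-B (16): add — endpoints in different components.
Edges rejected before the tree was complete: 2.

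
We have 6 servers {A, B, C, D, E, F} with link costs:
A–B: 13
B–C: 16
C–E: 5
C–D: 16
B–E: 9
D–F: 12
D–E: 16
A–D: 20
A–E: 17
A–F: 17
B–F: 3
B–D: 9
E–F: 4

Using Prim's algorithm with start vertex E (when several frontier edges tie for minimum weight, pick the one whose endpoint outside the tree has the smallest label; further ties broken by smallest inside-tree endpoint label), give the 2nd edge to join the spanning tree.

B-F

Prim, starting at E.
Step 1: cheapest edge leaving the tree is E–F (4); add F.
Step 2: cheapest edge leaving the tree is B–F (3); add B.
Step 3: cheapest edge leaving the tree is C–E (5); add C.
Step 4: cheapest edge leaving the tree is B–D (9); add D.
Step 5: cheapest edge leaving the tree is A–B (13); add A.
The 2nd edge added is B–F.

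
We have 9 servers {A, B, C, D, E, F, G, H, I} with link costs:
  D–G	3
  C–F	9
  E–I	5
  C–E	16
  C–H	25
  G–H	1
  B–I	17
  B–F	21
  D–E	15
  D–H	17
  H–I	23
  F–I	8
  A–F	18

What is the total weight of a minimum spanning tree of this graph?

Grow the tree from G using Prim:
Step 1: frontier [G–H 1, D–G 3] → take G–H (1); add H.
Step 2: frontier [D–G 3, D–H 17, H–I 23, C–H 25] → take D–G (3); add D.
Step 3: frontier [D–E 15, H–I 23, C–H 25] → take D–E (15); add E.
Step 4: frontier [E–I 5, C–E 16, H–I 23, C–H 25] → take E–I (5); add I.
Step 5: frontier [C–E 16, C–H 25, F–I 8, B–I 17] → take F–I (8); add F.
Step 6: frontier [C–E 16, C–F 9, A–F 18, B–F 21, C–H 25, B–I 17] → take C–F (9); add C.
Step 7: frontier [A–F 18, B–F 21, B–I 17] → take B–I (17); add B.
Step 8: frontier [A–F 18] → take A–F (18); add A.
MST edges: G–H, D–G, D–E, E–I, F–I, C–F, B–I, A–F; total weight 1+3+15+5+8+9+17+18 = 76.

76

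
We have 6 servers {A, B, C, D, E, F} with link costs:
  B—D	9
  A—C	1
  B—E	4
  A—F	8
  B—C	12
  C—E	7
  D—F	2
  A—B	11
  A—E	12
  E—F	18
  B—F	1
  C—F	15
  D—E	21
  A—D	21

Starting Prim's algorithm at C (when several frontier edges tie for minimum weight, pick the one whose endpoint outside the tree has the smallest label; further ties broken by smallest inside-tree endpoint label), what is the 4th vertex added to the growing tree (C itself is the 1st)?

B

Prim, starting at C.
Step 1: frontier [A—C 1, C—E 7, B—C 12, C—F 15] → take A—C (1); add A.
Step 2: frontier [A—F 8, A—B 11, A—E 12, A—D 21, C—E 7, B—C 12, C—F 15] → take C—E (7); add E.
Step 3: frontier [A—F 8, A—B 11, A—D 21, B—C 12, C—F 15, B—E 4, E—F 18, D—E 21] → take B—E (4); add B.
Step 4: frontier [A—F 8, A—D 21, B—F 1, B—D 9, C—F 15, E—F 18, D—E 21] → take B—F (1); add F.
Step 5: frontier [A—D 21, B—D 9, D—E 21, D—F 2] → take D—F (2); add D.
Vertex order: C, A, E, B, F, D. The 4th vertex is B.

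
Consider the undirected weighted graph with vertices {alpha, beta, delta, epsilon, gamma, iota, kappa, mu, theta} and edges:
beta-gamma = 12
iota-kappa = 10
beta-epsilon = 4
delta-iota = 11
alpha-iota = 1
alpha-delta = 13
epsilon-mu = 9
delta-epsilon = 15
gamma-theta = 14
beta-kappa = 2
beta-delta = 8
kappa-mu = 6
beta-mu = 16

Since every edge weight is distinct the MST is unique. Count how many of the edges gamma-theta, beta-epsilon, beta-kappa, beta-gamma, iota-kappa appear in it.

Kruskal's algorithm — process edges by increasing weight (ties by edge label):
alpha-iota (1): add — endpoints in different components.
beta-kappa (2): add — endpoints in different components.
beta-epsilon (4): add — endpoints in different components.
kappa-mu (6): add — endpoints in different components.
beta-delta (8): add — endpoints in different components.
epsilon-mu (9): skip — epsilon and mu already connected.
iota-kappa (10): add — endpoints in different components.
delta-iota (11): skip — iota and delta already connected.
beta-gamma (12): add — endpoints in different components.
alpha-delta (13): skip — alpha and delta already connected.
gamma-theta (14): add — endpoints in different components.
MST edge set: {alpha-iota, beta-kappa, beta-epsilon, kappa-mu, beta-delta, iota-kappa, beta-gamma, gamma-theta}.
Of the listed edges, {gamma-theta, beta-epsilon, beta-kappa, beta-gamma, iota-kappa} are in the MST → 5.

5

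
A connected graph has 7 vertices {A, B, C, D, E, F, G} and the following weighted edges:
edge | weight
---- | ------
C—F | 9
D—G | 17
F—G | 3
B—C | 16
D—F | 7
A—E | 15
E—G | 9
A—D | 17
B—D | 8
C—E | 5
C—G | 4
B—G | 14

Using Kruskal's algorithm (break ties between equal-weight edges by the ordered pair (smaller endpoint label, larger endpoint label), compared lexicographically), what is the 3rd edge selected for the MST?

C-E

Kruskal's algorithm — process edges by increasing weight (ties by edge label):
F—G (3): add — endpoints in different components.
C—G (4): add — endpoints in different components.
C—E (5): add — endpoints in different components.
D—F (7): add — endpoints in different components.
B—D (8): add — endpoints in different components.
C—F (9): skip — C and F already connected.
E—G (9): skip — E and G already connected.
B—G (14): skip — B and G already connected.
A—E (15): add — endpoints in different components.
The 3rd edge added is C—E.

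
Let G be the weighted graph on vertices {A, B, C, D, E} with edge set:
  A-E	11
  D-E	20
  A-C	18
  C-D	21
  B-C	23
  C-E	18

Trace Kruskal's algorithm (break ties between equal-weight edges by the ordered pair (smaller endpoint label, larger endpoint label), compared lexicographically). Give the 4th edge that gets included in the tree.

Sort edges by weight, then run Kruskal:
A-E (11): add. Components now {A,E} {B} {C} {D}
A-C (18): add. Components now {A,C,E} {B} {D}
C-E (18): skip — C and E already connected.
D-E (20): add. Components now {A,C,D,E} {B}
C-D (21): skip — C and D already connected.
B-C (23): add. Components now {A,B,C,D,E}
The 4th edge added is B-C.

B-C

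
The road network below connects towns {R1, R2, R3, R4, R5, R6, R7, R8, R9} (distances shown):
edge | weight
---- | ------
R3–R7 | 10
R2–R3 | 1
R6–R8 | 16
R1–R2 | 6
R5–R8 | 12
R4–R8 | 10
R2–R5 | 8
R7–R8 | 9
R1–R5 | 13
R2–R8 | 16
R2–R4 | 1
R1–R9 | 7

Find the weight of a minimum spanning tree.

58

Kruskal's algorithm — process edges by increasing weight (ties by edge label):
R2–R3 (1): add — endpoints in different components.
R2–R4 (1): add — endpoints in different components.
R1–R2 (6): add — endpoints in different components.
R1–R9 (7): add — endpoints in different components.
R2–R5 (8): add — endpoints in different components.
R7–R8 (9): add — endpoints in different components.
R3–R7 (10): add — endpoints in different components.
R4–R8 (10): skip — R8 and R4 already connected.
R5–R8 (12): skip — R5 and R8 already connected.
R1–R5 (13): skip — R5 and R1 already connected.
R2–R8 (16): skip — R8 and R2 already connected.
R6–R8 (16): add — endpoints in different components.
MST edges: R2–R3, R2–R4, R1–R2, R1–R9, R2–R5, R7–R8, R3–R7, R6–R8; total weight 1+1+6+7+8+9+10+16 = 58.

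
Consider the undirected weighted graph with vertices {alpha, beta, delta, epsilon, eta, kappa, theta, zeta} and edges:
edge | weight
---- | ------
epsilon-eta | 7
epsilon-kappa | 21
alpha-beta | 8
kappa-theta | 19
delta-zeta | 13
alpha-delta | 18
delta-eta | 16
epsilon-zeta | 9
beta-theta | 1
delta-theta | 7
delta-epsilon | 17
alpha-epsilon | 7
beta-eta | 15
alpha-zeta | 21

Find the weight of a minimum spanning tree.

58

Prim, starting at beta.
Step 1: cheapest edge leaving the tree is beta-theta (1); add theta.
Step 2: cheapest edge leaving the tree is delta-theta (7); add delta.
Step 3: cheapest edge leaving the tree is alpha-beta (8); add alpha.
Step 4: cheapest edge leaving the tree is alpha-epsilon (7); add epsilon.
Step 5: cheapest edge leaving the tree is epsilon-eta (7); add eta.
Step 6: cheapest edge leaving the tree is epsilon-zeta (9); add zeta.
Step 7: cheapest edge leaving the tree is kappa-theta (19); add kappa.
MST edges: beta-theta, delta-theta, alpha-beta, alpha-epsilon, epsilon-eta, epsilon-zeta, kappa-theta; total weight 1+7+8+7+7+9+19 = 58.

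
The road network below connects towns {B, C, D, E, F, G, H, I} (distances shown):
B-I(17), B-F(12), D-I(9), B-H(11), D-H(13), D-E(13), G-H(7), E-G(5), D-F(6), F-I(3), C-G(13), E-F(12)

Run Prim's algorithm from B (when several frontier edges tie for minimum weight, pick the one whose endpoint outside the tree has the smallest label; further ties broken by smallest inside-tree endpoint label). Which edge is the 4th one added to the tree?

Grow the tree from B using Prim:
Step 1: cheapest edge leaving the tree is B-H (11); add H.
Step 2: cheapest edge leaving the tree is G-H (7); add G.
Step 3: cheapest edge leaving the tree is E-G (5); add E.
Step 4: cheapest edge leaving the tree is B-F (12); add F.
Step 5: cheapest edge leaving the tree is F-I (3); add I.
Step 6: cheapest edge leaving the tree is D-F (6); add D.
Step 7: cheapest edge leaving the tree is C-G (13); add C.
The 4th edge added is B-F.

B-F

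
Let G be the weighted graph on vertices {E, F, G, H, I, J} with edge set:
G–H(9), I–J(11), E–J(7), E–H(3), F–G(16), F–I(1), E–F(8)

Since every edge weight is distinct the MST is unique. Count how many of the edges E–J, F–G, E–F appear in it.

2

Kruskal's algorithm — process edges by increasing weight (ties by edge label):
F–I (1): add. Components now {E} {F,I} {G} {H} {J}
E–H (3): add. Components now {E,H} {F,I} {G} {J}
E–J (7): add. Components now {E,H,J} {F,I} {G}
E–F (8): add. Components now {E,F,H,I,J} {G}
G–H (9): add. Components now {E,F,G,H,I,J}
MST edge set: {F–I, E–H, E–J, E–F, G–H}.
Of the listed edges, {E–J, E–F} are in the MST → 2.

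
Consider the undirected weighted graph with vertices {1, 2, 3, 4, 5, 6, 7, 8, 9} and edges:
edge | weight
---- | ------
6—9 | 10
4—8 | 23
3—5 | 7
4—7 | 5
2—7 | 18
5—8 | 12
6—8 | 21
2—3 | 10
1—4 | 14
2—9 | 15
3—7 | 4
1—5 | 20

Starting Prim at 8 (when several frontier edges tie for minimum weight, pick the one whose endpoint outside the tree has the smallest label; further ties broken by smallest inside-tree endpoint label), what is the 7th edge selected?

2-9

Grow the tree from 8 using Prim:
Step 1: frontier [5—8 12, 6—8 21, 4—8 23] → take 5—8 (12); add 5.
Step 2: frontier [3—5 7, 1—5 20, 6—8 21, 4—8 23] → take 3—5 (7); add 3.
Step 3: frontier [3—7 4, 2—3 10, 1—5 20, 6—8 21, 4—8 23] → take 3—7 (4); add 7.
Step 4: frontier [2—3 10, 1—5 20, 4—7 5, 2—7 18, 6—8 21, 4—8 23] → take 4—7 (5); add 4.
Step 5: frontier [2—3 10, 1—4 14, 1—5 20, 2—7 18, 6—8 21] → take 2—3 (10); add 2.
Step 6: frontier [2—9 15, 1—4 14, 1—5 20, 6—8 21] → take 1—4 (14); add 1.
Step 7: frontier [2—9 15, 6—8 21] → take 2—9 (15); add 9.
Step 8: frontier [6—8 21, 6—9 10] → take 6—9 (10); add 6.
The 7th edge added is 2—9.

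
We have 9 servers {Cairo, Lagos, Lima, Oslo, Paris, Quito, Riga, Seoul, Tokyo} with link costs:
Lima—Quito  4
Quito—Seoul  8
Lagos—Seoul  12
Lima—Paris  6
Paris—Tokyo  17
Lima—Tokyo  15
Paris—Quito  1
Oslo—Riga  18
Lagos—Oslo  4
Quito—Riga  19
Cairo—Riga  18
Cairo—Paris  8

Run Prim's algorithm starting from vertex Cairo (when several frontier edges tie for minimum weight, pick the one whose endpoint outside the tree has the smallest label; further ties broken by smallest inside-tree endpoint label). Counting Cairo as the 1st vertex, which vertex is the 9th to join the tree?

Riga

Prim's algorithm from Cairo:
Step 1: frontier [Cairo—Paris 8, Cairo—Riga 18] → take Cairo—Paris (8); add Paris.
Step 2: frontier [Cairo—Riga 18, Paris—Quito 1, Lima—Paris 6, Paris—Tokyo 17] → take Paris—Quito (1); add Quito.
Step 3: frontier [Cairo—Riga 18, Lima—Paris 6, Paris—Tokyo 17, Lima—Quito 4, Quito—Seoul 8, Quito—Riga 19] → take Lima—Quito (4); add Lima.
Step 4: frontier [Cairo—Riga 18, Lima—Tokyo 15, Paris—Tokyo 17, Quito—Seoul 8, Quito—Riga 19] → take Quito—Seoul (8); add Seoul.
Step 5: frontier [Cairo—Riga 18, Lima—Tokyo 15, Paris—Tokyo 17, Quito—Riga 19, Lagos—Seoul 12] → take Lagos—Seoul (12); add Lagos.
Step 6: frontier [Cairo—Riga 18, Lagos—Oslo 4, Lima—Tokyo 15, Paris—Tokyo 17, Quito—Riga 19] → take Lagos—Oslo (4); add Oslo.
Step 7: frontier [Cairo—Riga 18, Lima—Tokyo 15, Oslo—Riga 18, Paris—Tokyo 17, Quito—Riga 19] → take Lima—Tokyo (15); add Tokyo.
Step 8: frontier [Cairo—Riga 18, Oslo—Riga 18, Quito—Riga 19] → take Cairo—Riga (18); add Riga.
Vertex order: Cairo, Paris, Quito, Lima, Seoul, Lagos, Oslo, Tokyo, Riga. The 9th vertex is Riga.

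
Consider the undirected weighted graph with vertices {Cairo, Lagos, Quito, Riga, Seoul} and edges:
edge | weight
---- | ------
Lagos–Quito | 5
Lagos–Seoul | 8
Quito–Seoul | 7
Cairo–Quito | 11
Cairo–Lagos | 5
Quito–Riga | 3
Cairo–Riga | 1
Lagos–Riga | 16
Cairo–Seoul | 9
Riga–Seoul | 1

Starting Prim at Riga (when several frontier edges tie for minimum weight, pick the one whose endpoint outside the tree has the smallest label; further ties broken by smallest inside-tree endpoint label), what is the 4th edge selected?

Cairo-Lagos

Prim's algorithm from Riga:
Step 1: frontier [Cairo–Riga 1, Riga–Seoul 1, Quito–Riga 3, Lagos–Riga 16] → take Cairo–Riga (1); add Cairo.
Step 2: frontier [Cairo–Lagos 5, Cairo–Seoul 9, Cairo–Quito 11, Riga–Seoul 1, Quito–Riga 3, Lagos–Riga 16] → take Riga–Seoul (1); add Seoul.
Step 3: frontier [Cairo–Lagos 5, Cairo–Quito 11, Quito–Riga 3, Lagos–Riga 16, Quito–Seoul 7, Lagos–Seoul 8] → take Quito–Riga (3); add Quito.
Step 4: frontier [Cairo–Lagos 5, Lagos–Quito 5, Lagos–Riga 16, Lagos–Seoul 8] → take Cairo–Lagos (5); add Lagos.
The 4th edge added is Cairo–Lagos.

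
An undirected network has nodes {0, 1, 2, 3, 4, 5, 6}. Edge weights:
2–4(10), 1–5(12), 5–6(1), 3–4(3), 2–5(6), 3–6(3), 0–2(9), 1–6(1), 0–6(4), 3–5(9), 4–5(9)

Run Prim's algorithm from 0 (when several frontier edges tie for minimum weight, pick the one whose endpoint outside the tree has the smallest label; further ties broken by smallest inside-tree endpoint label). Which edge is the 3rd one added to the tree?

5-6

Prim, starting at 0.
Step 1: cheapest edge leaving the tree is 0–6 (4); add 6.
Step 2: cheapest edge leaving the tree is 1–6 (1); add 1.
Step 3: cheapest edge leaving the tree is 5–6 (1); add 5.
Step 4: cheapest edge leaving the tree is 3–6 (3); add 3.
Step 5: cheapest edge leaving the tree is 3–4 (3); add 4.
Step 6: cheapest edge leaving the tree is 2–5 (6); add 2.
The 3rd edge added is 5–6.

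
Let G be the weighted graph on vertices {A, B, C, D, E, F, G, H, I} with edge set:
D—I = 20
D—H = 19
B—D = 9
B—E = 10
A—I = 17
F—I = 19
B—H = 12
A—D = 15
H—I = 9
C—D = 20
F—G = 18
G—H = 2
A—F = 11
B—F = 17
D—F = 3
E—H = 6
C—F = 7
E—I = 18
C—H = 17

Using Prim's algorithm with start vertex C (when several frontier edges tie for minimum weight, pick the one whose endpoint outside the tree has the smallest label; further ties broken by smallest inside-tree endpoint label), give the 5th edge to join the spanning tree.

E-H

Prim's algorithm from C:
Step 1: cheapest edge leaving the tree is C—F (7); add F.
Step 2: cheapest edge leaving the tree is D—F (3); add D.
Step 3: cheapest edge leaving the tree is B—D (9); add B.
Step 4: cheapest edge leaving the tree is B—E (10); add E.
Step 5: cheapest edge leaving the tree is E—H (6); add H.
Step 6: cheapest edge leaving the tree is G—H (2); add G.
Step 7: cheapest edge leaving the tree is H—I (9); add I.
Step 8: cheapest edge leaving the tree is A—F (11); add A.
The 5th edge added is E—H.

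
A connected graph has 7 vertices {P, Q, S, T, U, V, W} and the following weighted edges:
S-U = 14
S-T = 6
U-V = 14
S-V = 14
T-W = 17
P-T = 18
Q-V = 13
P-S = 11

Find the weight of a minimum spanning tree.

75

Kruskal: consider edges lightest-first.
S-T (6): add — endpoints in different components.
P-S (11): add — endpoints in different components.
Q-V (13): add — endpoints in different components.
S-U (14): add — endpoints in different components.
S-V (14): add — endpoints in different components.
U-V (14): skip — U and V already connected.
T-W (17): add — endpoints in different components.
MST edges: S-T, P-S, Q-V, S-U, S-V, T-W; total weight 6+11+13+14+14+17 = 75.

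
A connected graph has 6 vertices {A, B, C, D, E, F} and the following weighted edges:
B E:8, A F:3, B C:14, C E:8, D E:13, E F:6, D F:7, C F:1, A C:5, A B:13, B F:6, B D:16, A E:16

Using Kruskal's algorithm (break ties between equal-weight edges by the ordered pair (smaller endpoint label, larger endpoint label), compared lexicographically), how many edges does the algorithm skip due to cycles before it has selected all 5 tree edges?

1

Kruskal's algorithm — process edges by increasing weight (ties by edge label):
C F (1): add — endpoints in different components.
A F (3): add — endpoints in different components.
A C (5): skip — A and C already connected.
B F (6): add — endpoints in different components.
E F (6): add — endpoints in different components.
D F (7): add — endpoints in different components.
Edges rejected before the tree was complete: 1.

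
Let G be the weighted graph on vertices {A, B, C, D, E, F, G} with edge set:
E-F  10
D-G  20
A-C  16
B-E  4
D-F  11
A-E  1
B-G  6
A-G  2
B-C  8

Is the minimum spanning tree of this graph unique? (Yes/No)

Yes

Kruskal's algorithm — process edges by increasing weight (ties by edge label):
A-E (1): add. Components now {A,E} {B} {C} {D} {F} {G}
A-G (2): add. Components now {A,E,G} {B} {C} {D} {F}
B-E (4): add. Components now {A,B,E,G} {C} {D} {F}
B-G (6): skip — B and G already connected.
B-C (8): add. Components now {A,B,C,E,G} {D} {F}
E-F (10): add. Components now {A,B,C,E,F,G} {D}
D-F (11): add. Components now {A,B,C,D,E,F,G}
Every non-tree edge has weight strictly greater than the heaviest edge on the tree path between its endpoints, so the MST is unique.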